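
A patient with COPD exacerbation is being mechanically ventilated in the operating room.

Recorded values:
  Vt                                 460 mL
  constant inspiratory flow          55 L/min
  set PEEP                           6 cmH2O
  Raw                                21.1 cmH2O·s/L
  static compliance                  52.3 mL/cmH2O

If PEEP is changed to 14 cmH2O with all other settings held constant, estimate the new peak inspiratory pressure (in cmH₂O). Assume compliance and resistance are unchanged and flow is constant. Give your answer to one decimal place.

Flow: 55 L/min ÷ 60 = 0.9167 L/s.
PIP = Vt/C + R·V̇ + PEEP (constant-flow equation of motion).
Only the baseline term changes: ΔPIP = ΔPEEP = 14 − 6 = 8.0 cmH2O.
Original PIP = 460/52.3 + 21.1×0.9167 + 6 = 34.138 cmH2O; new PIP = 34.138 + (8.0) = 42.138 cmH2O.

42.1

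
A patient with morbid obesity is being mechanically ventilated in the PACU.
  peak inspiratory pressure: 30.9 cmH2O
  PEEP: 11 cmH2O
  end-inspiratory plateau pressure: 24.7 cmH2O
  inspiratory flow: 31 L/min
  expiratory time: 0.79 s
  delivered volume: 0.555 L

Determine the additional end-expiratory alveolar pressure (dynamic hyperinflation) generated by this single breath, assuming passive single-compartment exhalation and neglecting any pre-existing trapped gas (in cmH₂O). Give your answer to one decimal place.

2.7

Flow: 31 L/min ÷ 60 = 0.5167 L/s.
R = (PIP − Pplat)/V̇ = (30.9 − 24.7) / 0.5167 = 6.2/0.5167 = 11.999 cmH2O·s/L.
C = Vt/(Pplat − PEEP) = 555.0 / (24.7 − 11) = 555.0/13.7 = 40.511 mL/cmH2O.
τ = R × C = 11.999 × 0.04051 L/cmH2O = 0.4861 s.
Fraction remaining = e^(−Te/τ) = e^(−0.79/0.4861) = 0.1969; trapped volume = 555.0 × 0.1969 = 109.28 mL.
Additional alveolar pressure from trapping ≈ V_trapped / C = 109.28 / 40.511 = 2.698 cmH2O.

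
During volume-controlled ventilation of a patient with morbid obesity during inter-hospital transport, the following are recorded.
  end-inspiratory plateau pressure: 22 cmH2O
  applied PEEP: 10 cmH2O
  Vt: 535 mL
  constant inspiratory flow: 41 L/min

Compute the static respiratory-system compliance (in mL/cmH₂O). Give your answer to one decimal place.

44.6

Cstat = Vt / (Pplat − PEEP) = 535 / (22 − 10) = 535 / 12.0 = 44.583 mL/cmH2O.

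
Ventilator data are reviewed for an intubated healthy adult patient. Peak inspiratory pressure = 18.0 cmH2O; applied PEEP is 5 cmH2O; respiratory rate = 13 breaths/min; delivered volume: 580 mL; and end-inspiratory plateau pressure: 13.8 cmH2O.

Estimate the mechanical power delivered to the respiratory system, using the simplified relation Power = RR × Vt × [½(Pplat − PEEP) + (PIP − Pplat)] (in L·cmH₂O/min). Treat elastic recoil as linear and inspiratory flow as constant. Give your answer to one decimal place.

Per-breath work = Vt × [½(Pplat−PEEP) + (PIP−Pplat)] = 0.580 × [0.5×8.8 + 4.2] = 0.580 × 8.6 = 4.988 L·cmH2O.
Power = 13 × 4.988 = 64.844 L·cmH2O/min.

64.8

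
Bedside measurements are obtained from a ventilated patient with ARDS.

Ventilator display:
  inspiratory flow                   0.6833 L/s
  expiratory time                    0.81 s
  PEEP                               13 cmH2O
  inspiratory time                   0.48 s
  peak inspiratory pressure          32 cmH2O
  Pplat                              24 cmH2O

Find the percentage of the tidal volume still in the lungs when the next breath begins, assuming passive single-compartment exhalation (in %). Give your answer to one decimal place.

9.8

Vt = flow × Ti = 0.6833 L/s × 0.48 s × 1000 mL/L = 327.98 mL.
R = (PIP − Pplat)/V̇ = (32 − 24) / 0.6833 = 8.0/0.6833 = 11.708 cmH2O·s/L.
C = Vt/(Pplat − PEEP) = 327.98 / (24 − 13) = 327.98/11.0 = 29.816 mL/cmH2O.
τ = R × C = 11.708 × 0.02982 L/cmH2O = 0.3491 s.
Fraction remaining at end-expiration = e^(−Te/τ) = e^(−0.81/0.3491) = 0.09825 → 9.825%.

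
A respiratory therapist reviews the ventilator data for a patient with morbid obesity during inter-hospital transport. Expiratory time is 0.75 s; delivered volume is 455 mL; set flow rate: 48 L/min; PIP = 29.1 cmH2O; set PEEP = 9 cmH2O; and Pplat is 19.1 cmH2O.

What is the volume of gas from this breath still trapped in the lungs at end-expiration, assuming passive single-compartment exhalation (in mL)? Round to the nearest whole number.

120

Flow: 48 L/min ÷ 60 = 0.8 L/s.
R = (PIP − Pplat)/V̇ = (29.1 − 19.1) / 0.8 = 10.0/0.8 = 12.5 cmH2O·s/L.
C = Vt/(Pplat − PEEP) = 455.0 / (19.1 − 9) = 455.0/10.1 = 45.05 mL/cmH2O.
τ = R × C = 12.5 × 0.04505 L/cmH2O = 0.5631 s.
Fraction remaining = e^(−Te/τ) = e^(−0.75/0.5631) = 0.264.
Trapped volume = 455.0 × 0.264 = 120.12 mL.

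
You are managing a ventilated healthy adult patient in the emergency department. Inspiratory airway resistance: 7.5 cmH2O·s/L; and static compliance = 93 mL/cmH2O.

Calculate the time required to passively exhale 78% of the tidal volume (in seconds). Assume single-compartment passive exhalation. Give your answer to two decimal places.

1.06

τ = R × C = 7.5 × 93 mL/cmH2O = 7.5 × 0.093 L/cmH2O = 0.6975 s.
Exhaled fraction f = 1 − e^(−t/τ) → t = −τ·ln(1 − f) = −0.6975·ln(0.22) = 1.056 s.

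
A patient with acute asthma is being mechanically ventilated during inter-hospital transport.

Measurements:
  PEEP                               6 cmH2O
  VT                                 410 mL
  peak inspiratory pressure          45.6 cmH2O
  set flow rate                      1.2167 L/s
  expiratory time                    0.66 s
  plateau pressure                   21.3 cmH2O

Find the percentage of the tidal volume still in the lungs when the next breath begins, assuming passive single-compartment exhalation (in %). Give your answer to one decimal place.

29.1

R = (PIP − Pplat)/V̇ = (45.6 − 21.3) / 1.2167 = 24.3/1.2167 = 19.972 cmH2O·s/L.
C = Vt/(Pplat − PEEP) = 410.0 / (21.3 − 6) = 410.0/15.3 = 26.797 mL/cmH2O.
τ = R × C = 19.972 × 0.0268 L/cmH2O = 0.5352 s.
Fraction remaining at end-expiration = e^(−Te/τ) = e^(−0.66/0.5352) = 0.2914 → 29.14%.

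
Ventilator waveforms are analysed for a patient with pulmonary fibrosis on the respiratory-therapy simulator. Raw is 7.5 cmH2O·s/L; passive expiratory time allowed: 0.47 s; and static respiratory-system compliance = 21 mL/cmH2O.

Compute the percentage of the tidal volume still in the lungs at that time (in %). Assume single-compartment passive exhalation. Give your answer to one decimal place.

5.1

τ = R × C = 7.5 × 21 mL/cmH2O = 7.5 × 0.021 L/cmH2O = 0.1575 s.
Passive exhalation: V(t)/V₀ = e^(−t/τ) = e^(−0.47/0.1575) = 0.05058.
Fraction remaining = 0.05058 → 5.058%.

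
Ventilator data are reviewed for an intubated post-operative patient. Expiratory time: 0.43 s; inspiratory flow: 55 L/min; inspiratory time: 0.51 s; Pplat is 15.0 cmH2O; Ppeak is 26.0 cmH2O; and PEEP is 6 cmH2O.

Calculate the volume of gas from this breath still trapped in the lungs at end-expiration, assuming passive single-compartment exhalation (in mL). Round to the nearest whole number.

Flow: 55 L/min ÷ 60 = 0.9167 L/s.
Vt = flow × Ti = 0.9167 L/s × 0.51 s × 1000 mL/L = 467.52 mL.
R = (PIP − Pplat)/V̇ = (26.0 − 15.0) / 0.9167 = 11.0/0.9167 = 12.0 cmH2O·s/L.
C = Vt/(Pplat − PEEP) = 467.52 / (15.0 − 6) = 467.52/9.0 = 51.947 mL/cmH2O.
τ = R × C = 12.0 × 0.05195 L/cmH2O = 0.6234 s.
Fraction remaining = e^(−Te/τ) = e^(−0.43/0.6234) = 0.5017.
Trapped volume = 467.52 × 0.5017 = 234.55 mL.

235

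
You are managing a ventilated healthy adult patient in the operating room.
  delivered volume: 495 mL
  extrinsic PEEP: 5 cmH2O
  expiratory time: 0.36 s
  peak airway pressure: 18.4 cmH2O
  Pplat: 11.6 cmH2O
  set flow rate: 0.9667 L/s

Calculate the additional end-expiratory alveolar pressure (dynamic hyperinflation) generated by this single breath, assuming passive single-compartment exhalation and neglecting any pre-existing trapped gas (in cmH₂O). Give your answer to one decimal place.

R = (PIP − Pplat)/V̇ = (18.4 − 11.6) / 0.9667 = 6.8/0.9667 = 7.034 cmH2O·s/L.
C = Vt/(Pplat − PEEP) = 495.0 / (11.6 − 5) = 495.0/6.6 = 75.0 mL/cmH2O.
τ = R × C = 7.034 × 0.075 L/cmH2O = 0.5276 s.
Fraction remaining = e^(−Te/τ) = e^(−0.36/0.5276) = 0.5054; trapped volume = 495.0 × 0.5054 = 250.17 mL.
Additional alveolar pressure from trapping ≈ V_trapped / C = 250.17 / 75.0 = 3.336 cmH2O.

3.3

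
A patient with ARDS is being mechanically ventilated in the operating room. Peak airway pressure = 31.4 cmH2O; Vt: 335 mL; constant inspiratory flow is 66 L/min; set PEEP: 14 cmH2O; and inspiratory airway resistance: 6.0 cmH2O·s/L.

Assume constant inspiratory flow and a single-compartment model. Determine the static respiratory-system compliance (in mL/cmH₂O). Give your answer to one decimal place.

Flow: 66 L/min ÷ 60 = 1.1 L/s.
Equation of motion (constant flow): PIP = Vt/C + R·V̇ + PEEP.
Vt/C = PIP − R·V̇ − PEEP = 31.4 − 6.0×1.1 − 14 = 31.4 − 6.6 − 14 = 10.8 cmH2O.
C = Vt / 10.8 = 335 / 10.8 = 31.019 mL/cmH2O.

31.0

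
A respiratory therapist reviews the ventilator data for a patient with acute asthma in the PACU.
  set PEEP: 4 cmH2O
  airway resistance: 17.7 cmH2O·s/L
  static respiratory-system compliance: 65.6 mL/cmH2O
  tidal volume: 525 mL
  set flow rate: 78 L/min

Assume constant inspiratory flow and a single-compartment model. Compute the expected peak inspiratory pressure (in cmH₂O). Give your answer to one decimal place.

Flow: 78 L/min ÷ 60 = 1.3 L/s.
Equation of motion (constant flow): PIP = Vt/C + R·V̇ + PEEP.
PIP = 525/65.6 + 17.7×1.3 + 4 = 8.003 + 23.01 + 4 = 35.013 cmH2O.

35.0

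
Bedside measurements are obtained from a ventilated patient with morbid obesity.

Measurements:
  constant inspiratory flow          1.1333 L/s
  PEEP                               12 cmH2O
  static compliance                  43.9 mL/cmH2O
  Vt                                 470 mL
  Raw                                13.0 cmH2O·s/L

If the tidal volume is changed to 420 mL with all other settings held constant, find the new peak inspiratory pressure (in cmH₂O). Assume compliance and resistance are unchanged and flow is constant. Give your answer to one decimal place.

36.3

PIP = Vt/C + R·V̇ + PEEP (constant-flow equation of motion).
Only the elastic term changes: ΔPIP = ΔVt / C = (420 − 470) / 43.9 = -1.139 cmH2O.
Original PIP = 470/43.9 + 13.0×1.1333 + 12 = 37.439 cmH2O; new PIP = 37.439 + (-1.139) = 36.3 cmH2O.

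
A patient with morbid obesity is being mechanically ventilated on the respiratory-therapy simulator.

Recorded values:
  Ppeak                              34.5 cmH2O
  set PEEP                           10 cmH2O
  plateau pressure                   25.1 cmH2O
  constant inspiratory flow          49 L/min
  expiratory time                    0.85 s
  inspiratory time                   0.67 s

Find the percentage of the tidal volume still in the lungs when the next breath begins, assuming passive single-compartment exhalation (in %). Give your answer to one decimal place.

Flow: 49 L/min ÷ 60 = 0.8167 L/s.
Vt = flow × Ti = 0.8167 L/s × 0.67 s × 1000 mL/L = 547.19 mL.
R = (PIP − Pplat)/V̇ = (34.5 − 25.1) / 0.8167 = 9.4/0.8167 = 11.51 cmH2O·s/L.
C = Vt/(Pplat − PEEP) = 547.19 / (25.1 − 10) = 547.19/15.1 = 36.238 mL/cmH2O.
τ = R × C = 11.51 × 0.03624 L/cmH2O = 0.4171 s.
Fraction remaining at end-expiration = e^(−Te/τ) = e^(−0.85/0.4171) = 0.1303 → 13.03%.

13.0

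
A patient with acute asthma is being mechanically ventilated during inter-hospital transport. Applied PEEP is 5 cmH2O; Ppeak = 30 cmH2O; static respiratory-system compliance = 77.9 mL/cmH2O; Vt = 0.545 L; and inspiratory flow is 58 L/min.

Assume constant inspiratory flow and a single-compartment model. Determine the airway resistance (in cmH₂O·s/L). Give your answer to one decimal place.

18.6

Flow: 58 L/min ÷ 60 = 0.9667 L/s.
Equation of motion (constant flow): PIP = Vt/C + R·V̇ + PEEP.
R·V̇ = PIP − Vt/C − PEEP = 30 − 545/77.9 − 5 = 30 − 6.996 − 5 = 18.004 cmH2O.
R = 18.004 / 0.9667 = 18.624 cmH2O·s/L.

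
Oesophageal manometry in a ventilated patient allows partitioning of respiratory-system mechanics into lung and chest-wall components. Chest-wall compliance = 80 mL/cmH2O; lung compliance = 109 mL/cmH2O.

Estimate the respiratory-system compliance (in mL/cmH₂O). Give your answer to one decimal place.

Lung and chest wall are elastances in series: 1/Crs = 1/CL + 1/Ccw.
1/Crs = 1/109 + 1/80 = 0.02167.
Crs = 46.147 mL/cmH2O.

46.1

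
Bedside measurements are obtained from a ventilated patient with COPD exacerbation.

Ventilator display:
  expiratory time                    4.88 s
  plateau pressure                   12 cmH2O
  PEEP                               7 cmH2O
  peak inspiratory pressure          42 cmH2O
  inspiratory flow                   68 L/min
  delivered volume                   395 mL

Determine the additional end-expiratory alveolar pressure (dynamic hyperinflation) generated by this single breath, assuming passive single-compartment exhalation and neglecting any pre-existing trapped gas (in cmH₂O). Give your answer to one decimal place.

0.5

Flow: 68 L/min ÷ 60 = 1.1333 L/s.
R = (PIP − Pplat)/V̇ = (42 − 12) / 1.1333 = 30.0/1.1333 = 26.471 cmH2O·s/L.
C = Vt/(Pplat − PEEP) = 395.0 / (12 − 7) = 395.0/5.0 = 79.0 mL/cmH2O.
τ = R × C = 26.471 × 0.079 L/cmH2O = 2.091 s.
Fraction remaining = e^(−Te/τ) = e^(−4.88/2.091) = 0.09693; trapped volume = 395.0 × 0.09693 = 38.287 mL.
Additional alveolar pressure from trapping ≈ V_trapped / C = 38.287 / 79.0 = 0.4846 cmH2O.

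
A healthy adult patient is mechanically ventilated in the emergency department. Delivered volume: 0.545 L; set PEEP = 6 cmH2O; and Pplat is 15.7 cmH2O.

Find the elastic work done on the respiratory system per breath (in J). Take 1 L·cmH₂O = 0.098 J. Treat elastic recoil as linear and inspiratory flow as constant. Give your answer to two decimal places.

Elastic work ≈ ½ × (Pplat − PEEP) × Vt = 0.5 × (15.7 − 6) × 0.545 L = 0.5 × 9.7 × 0.545 = 2.643 L·cmH2O.
× 0.098 J/(L·cmH2O) → 0.259 J.

0.26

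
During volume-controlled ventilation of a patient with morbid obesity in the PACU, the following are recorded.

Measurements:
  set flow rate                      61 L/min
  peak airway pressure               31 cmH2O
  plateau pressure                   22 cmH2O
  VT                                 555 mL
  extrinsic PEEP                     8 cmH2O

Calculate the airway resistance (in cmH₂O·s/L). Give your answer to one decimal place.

8.9

Flow: 61 L/min ÷ 60 = 1.0167 L/s.
Raw = (PIP − Pplat) / flow = (31 − 22) / 1.0167 = 9.0 / 1.0167 = 8.852 cmH2O·s/L.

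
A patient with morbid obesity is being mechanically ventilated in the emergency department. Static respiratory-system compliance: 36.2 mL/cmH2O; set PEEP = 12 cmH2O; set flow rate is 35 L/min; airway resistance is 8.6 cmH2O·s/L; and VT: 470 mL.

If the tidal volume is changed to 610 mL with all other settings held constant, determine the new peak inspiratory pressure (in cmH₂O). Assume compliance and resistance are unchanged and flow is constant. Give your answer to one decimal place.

33.9

Flow: 35 L/min ÷ 60 = 0.5833 L/s.
PIP = Vt/C + R·V̇ + PEEP (constant-flow equation of motion).
Only the elastic term changes: ΔPIP = ΔVt / C = (610 − 470) / 36.2 = 3.867 cmH2O.
Original PIP = 470/36.2 + 8.6×0.5833 + 12 = 30.0 cmH2O; new PIP = 30.0 + (3.867) = 33.867 cmH2O.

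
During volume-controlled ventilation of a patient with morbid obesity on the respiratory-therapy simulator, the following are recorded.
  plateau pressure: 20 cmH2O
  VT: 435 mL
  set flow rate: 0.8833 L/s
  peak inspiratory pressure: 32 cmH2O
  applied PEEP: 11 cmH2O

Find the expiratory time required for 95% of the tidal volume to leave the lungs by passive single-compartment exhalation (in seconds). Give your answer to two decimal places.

R = (PIP − Pplat)/V̇ = (32 − 20) / 0.8833 = 12.0/0.8833 = 13.585 cmH2O·s/L.
C = Vt/(Pplat − PEEP) = 435.0 / (20 − 11) = 435.0/9.0 = 48.333 mL/cmH2O.
τ = R × C = 13.585 × 0.04833 L/cmH2O = 0.6566 s.
t = −τ·ln(1 − 0.95) = −0.6566·ln(0.05) = 1.967 s.

1.97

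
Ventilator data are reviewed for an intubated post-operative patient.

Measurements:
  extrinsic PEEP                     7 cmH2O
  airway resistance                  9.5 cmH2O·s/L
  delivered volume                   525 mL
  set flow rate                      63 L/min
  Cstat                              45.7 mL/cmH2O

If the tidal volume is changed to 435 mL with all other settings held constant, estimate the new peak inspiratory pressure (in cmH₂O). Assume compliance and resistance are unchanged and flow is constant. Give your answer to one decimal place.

Flow: 63 L/min ÷ 60 = 1.05 L/s.
PIP = Vt/C + R·V̇ + PEEP (constant-flow equation of motion).
Only the elastic term changes: ΔPIP = ΔVt / C = (435 − 525) / 45.7 = -1.969 cmH2O.
Original PIP = 525/45.7 + 9.5×1.05 + 7 = 28.463 cmH2O; new PIP = 28.463 + (-1.969) = 26.494 cmH2O.

26.5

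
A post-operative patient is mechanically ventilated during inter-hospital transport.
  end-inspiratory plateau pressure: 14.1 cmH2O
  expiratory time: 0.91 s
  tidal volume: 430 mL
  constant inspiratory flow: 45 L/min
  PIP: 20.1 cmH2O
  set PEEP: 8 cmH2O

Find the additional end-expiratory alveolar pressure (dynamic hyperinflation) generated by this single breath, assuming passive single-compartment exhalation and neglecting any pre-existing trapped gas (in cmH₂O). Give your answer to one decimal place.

1.2

Flow: 45 L/min ÷ 60 = 0.75 L/s.
R = (PIP − Pplat)/V̇ = (20.1 − 14.1) / 0.75 = 6.0/0.75 = 8.0 cmH2O·s/L.
C = Vt/(Pplat − PEEP) = 430.0 / (14.1 − 8) = 430.0/6.1 = 70.492 mL/cmH2O.
τ = R × C = 8.0 × 0.07049 L/cmH2O = 0.5639 s.
Fraction remaining = e^(−Te/τ) = e^(−0.91/0.5639) = 0.1991; trapped volume = 430.0 × 0.1991 = 85.613 mL.
Additional alveolar pressure from trapping ≈ V_trapped / C = 85.613 / 70.492 = 1.215 cmH2O.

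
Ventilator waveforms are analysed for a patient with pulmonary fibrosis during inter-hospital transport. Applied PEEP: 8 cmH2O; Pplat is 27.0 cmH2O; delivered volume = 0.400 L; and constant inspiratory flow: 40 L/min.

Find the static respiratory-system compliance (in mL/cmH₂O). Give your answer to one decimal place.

21.1

Cstat = Vt / (Pplat − PEEP) = 400 / (27.0 − 8) = 400 / 19.0 = 21.053 mL/cmH2O.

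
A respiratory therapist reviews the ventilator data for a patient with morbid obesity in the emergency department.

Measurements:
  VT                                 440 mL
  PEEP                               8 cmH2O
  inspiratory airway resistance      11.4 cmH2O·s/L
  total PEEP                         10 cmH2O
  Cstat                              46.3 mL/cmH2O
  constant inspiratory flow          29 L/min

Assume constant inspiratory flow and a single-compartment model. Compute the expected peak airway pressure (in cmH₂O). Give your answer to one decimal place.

25.0

Flow: 29 L/min ÷ 60 = 0.4833 L/s.
Total PEEP = 10 cmH2O (set 8 + intrinsic 2); this is the baseline alveolar pressure.
Equation of motion (constant flow): PIP = Vt/C + R·V̇ + PEEP.
PIP = 440/46.3 + 11.4×0.4833 + 10 = 9.503 + 5.51 + 10 = 25.013 cmH2O.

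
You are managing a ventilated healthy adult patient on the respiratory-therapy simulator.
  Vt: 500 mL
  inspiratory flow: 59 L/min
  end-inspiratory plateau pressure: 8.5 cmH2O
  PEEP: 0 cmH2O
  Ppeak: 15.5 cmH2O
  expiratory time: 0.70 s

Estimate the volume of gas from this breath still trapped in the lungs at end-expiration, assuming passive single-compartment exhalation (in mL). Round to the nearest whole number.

Flow: 59 L/min ÷ 60 = 0.9833 L/s.
R = (PIP − Pplat)/V̇ = (15.5 − 8.5) / 0.9833 = 7.0/0.9833 = 7.119 cmH2O·s/L.
C = Vt/(Pplat − PEEP) = 500.0 / (8.5 − 0) = 500.0/8.5 = 58.824 mL/cmH2O.
τ = R × C = 7.119 × 0.05882 L/cmH2O = 0.4187 s.
Fraction remaining = e^(−Te/τ) = e^(−0.70/0.4187) = 0.1879.
Trapped volume = 500.0 × 0.1879 = 93.95 mL.

94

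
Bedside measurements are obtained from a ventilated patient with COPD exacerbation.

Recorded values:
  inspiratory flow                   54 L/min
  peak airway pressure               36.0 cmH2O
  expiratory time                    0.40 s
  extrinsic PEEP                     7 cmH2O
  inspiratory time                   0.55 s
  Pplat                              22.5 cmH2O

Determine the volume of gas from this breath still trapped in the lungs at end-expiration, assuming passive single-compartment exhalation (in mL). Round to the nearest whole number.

Flow: 54 L/min ÷ 60 = 0.9 L/s.
Vt = flow × Ti = 0.9 L/s × 0.55 s × 1000 mL/L = 495.0 mL.
R = (PIP − Pplat)/V̇ = (36.0 − 22.5) / 0.9 = 13.5/0.9 = 15.0 cmH2O·s/L.
C = Vt/(Pplat − PEEP) = 495.0 / (22.5 − 7) = 495.0/15.5 = 31.935 mL/cmH2O.
τ = R × C = 15.0 × 0.03194 L/cmH2O = 0.4791 s.
Fraction remaining = e^(−Te/τ) = e^(−0.40/0.4791) = 0.4339.
Trapped volume = 495.0 × 0.4339 = 214.78 mL.

215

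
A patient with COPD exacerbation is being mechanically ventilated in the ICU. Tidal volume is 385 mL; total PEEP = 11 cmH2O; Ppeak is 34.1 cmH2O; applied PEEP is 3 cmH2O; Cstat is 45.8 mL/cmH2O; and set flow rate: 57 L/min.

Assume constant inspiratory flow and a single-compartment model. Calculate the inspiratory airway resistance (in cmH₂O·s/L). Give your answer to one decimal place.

Flow: 57 L/min ÷ 60 = 0.95 L/s.
Total PEEP = 11 cmH2O (set 3 + intrinsic 8); this is the baseline alveolar pressure.
Equation of motion (constant flow): PIP = Vt/C + R·V̇ + PEEP.
R·V̇ = PIP − Vt/C − PEEP = 34.1 − 385/45.8 − 11 = 34.1 − 8.406 − 11 = 14.694 cmH2O.
R = 14.694 / 0.95 = 15.467 cmH2O·s/L.

15.5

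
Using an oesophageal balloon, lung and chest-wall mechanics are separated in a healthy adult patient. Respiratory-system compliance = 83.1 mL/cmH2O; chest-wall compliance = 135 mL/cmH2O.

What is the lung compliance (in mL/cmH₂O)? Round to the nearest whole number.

216

1/CL = 1/Crs − 1/Ccw.
1/CL = 1/83.1 − 1/135 = 0.004626.
CL = 216.17 mL/cmH2O.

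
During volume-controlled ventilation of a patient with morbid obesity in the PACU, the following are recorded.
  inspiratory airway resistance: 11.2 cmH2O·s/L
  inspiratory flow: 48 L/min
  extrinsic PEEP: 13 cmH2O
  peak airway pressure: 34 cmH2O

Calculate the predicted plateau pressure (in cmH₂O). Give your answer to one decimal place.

25.0

Flow: 48 L/min ÷ 60 = 0.8 L/s.
Pplat = PIP − Raw × flow = 34 − 11.2 × 0.8 = 34 − 8.96 = 25.04 cmH2O.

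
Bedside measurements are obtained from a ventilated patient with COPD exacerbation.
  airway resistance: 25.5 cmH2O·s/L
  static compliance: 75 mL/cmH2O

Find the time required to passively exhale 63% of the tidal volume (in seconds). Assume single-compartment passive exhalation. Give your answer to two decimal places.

1.90

τ = R × C = 25.5 × 75 mL/cmH2O = 25.5 × 0.075 L/cmH2O = 1.913 s.
Exhaled fraction f = 1 − e^(−t/τ) → t = −τ·ln(1 − f) = −1.913·ln(0.37) = 1.902 s.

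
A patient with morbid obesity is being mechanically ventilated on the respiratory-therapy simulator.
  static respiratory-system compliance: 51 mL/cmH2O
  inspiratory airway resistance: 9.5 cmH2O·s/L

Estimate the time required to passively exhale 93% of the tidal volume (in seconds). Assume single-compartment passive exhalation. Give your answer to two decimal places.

1.29

τ = R × C = 9.5 × 51 mL/cmH2O = 9.5 × 0.051 L/cmH2O = 0.4845 s.
Exhaled fraction f = 1 − e^(−t/τ) → t = −τ·ln(1 − f) = −0.4845·ln(0.07) = 1.288 s.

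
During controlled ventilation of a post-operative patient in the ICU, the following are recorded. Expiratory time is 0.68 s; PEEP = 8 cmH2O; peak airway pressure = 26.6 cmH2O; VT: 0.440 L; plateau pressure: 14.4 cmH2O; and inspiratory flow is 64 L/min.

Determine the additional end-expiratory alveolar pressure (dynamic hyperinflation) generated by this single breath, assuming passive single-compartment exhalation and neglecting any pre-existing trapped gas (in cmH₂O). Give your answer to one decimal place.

Flow: 64 L/min ÷ 60 = 1.0667 L/s.
R = (PIP − Pplat)/V̇ = (26.6 − 14.4) / 1.0667 = 12.2/1.0667 = 11.437 cmH2O·s/L.
C = Vt/(Pplat − PEEP) = 440.0 / (14.4 − 8) = 440.0/6.4 = 68.75 mL/cmH2O.
τ = R × C = 11.437 × 0.06875 L/cmH2O = 0.7863 s.
Fraction remaining = e^(−Te/τ) = e^(−0.68/0.7863) = 0.4211; trapped volume = 440.0 × 0.4211 = 185.28 mL.
Additional alveolar pressure from trapping ≈ V_trapped / C = 185.28 / 68.75 = 2.695 cmH2O.

2.7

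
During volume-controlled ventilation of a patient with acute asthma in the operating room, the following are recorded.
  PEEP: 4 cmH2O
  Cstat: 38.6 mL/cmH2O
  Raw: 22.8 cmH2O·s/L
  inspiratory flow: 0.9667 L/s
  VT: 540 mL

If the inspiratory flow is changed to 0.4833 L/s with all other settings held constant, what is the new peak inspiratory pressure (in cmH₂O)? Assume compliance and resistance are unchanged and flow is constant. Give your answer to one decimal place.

29.0

PIP = Vt/C + R·V̇ + PEEP (constant-flow equation of motion).
Only the resistive term changes: ΔPIP = R × ΔV̇ = 22.8 × (0.4833 − 0.9667) = 22.8 × -0.4834 = -11.022 cmH2O.
Original PIP = 540/38.6 + 22.8×0.9667 + 4 = 40.03 cmH2O; new PIP = 40.03 + (-11.022) = 29.008 cmH2O.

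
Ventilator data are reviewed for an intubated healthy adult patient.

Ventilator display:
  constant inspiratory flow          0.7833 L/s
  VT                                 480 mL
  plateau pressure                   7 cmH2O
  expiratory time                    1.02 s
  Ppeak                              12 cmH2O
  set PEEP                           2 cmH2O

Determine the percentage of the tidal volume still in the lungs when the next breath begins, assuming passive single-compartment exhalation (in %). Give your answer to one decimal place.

R = (PIP − Pplat)/V̇ = (12 − 7) / 0.7833 = 5.0/0.7833 = 6.383 cmH2O·s/L.
C = Vt/(Pplat − PEEP) = 480.0 / (7 − 2) = 480.0/5.0 = 96.0 mL/cmH2O.
τ = R × C = 6.383 × 0.096 L/cmH2O = 0.6128 s.
Fraction remaining at end-expiration = e^(−Te/τ) = e^(−1.02/0.6128) = 0.1893 → 18.93%.

18.9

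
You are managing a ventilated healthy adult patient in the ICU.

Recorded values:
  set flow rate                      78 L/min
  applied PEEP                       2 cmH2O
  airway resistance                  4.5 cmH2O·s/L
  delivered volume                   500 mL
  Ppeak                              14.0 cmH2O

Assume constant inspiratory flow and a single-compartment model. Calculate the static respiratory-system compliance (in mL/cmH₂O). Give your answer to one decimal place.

81.3

Flow: 78 L/min ÷ 60 = 1.3 L/s.
Equation of motion (constant flow): PIP = Vt/C + R·V̇ + PEEP.
Vt/C = PIP − R·V̇ − PEEP = 14.0 − 4.5×1.3 − 2 = 14.0 − 5.85 − 2 = 6.15 cmH2O.
C = Vt / 6.15 = 500 / 6.15 = 81.301 mL/cmH2O.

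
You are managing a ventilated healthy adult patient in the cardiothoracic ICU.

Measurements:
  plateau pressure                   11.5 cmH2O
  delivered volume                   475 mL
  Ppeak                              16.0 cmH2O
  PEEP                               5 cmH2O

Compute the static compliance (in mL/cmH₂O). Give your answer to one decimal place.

Cstat = Vt / (Pplat − PEEP) = 475 / (11.5 − 5) = 475 / 6.5 = 73.077 mL/cmH2O.

73.1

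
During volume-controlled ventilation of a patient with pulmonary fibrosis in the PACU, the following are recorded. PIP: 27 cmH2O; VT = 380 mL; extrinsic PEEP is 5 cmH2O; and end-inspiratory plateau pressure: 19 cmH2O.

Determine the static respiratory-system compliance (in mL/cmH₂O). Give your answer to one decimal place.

27.1

Cstat = Vt / (Pplat − PEEP) = 380 / (19 − 5) = 380 / 14.0 = 27.143 mL/cmH2O.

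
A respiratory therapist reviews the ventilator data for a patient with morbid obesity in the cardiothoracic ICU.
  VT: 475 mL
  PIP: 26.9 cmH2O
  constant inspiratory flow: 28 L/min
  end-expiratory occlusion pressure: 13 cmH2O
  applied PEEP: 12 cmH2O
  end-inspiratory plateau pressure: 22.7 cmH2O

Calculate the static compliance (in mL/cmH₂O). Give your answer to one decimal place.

End-expiratory occlusion gives total PEEP = 13 cmH2O (intrinsic PEEP = 13 − 12 = 1). Use total PEEP for the elastic gradient.
Cstat = Vt / (Pplat − PEEPtotal) = 475 / (22.7 − 13) = 475 / 9.7 = 48.969 mL/cmH2O.

49.0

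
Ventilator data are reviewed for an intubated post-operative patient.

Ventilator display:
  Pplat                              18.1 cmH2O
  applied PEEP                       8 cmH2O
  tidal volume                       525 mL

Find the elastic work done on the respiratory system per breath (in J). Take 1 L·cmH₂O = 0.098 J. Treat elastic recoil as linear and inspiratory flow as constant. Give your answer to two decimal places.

Elastic work ≈ ½ × (Pplat − PEEP) × Vt = 0.5 × (18.1 − 8) × 0.525 L = 0.5 × 10.1 × 0.525 = 2.651 L·cmH2O.
× 0.098 J/(L·cmH2O) → 0.2598 J.

0.26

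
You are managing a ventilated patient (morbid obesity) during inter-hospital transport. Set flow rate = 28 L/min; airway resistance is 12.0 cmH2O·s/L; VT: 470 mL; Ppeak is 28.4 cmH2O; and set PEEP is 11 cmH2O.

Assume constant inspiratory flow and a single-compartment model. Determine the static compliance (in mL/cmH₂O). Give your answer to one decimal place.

39.8

Flow: 28 L/min ÷ 60 = 0.4667 L/s.
Equation of motion (constant flow): PIP = Vt/C + R·V̇ + PEEP.
Vt/C = PIP − R·V̇ − PEEP = 28.4 − 12.0×0.4667 − 11 = 28.4 − 5.6 − 11 = 11.8 cmH2O.
C = Vt / 11.8 = 470 / 11.8 = 39.831 mL/cmH2O.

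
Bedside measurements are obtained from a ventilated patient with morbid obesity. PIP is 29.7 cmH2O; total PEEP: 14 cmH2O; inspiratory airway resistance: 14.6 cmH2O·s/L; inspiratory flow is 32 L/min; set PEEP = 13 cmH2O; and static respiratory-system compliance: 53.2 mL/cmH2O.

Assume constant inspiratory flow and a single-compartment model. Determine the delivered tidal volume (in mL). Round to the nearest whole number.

421

Flow: 32 L/min ÷ 60 = 0.5333 L/s.
Total PEEP = 14 cmH2O (set 13 + intrinsic 1); this is the baseline alveolar pressure.
Equation of motion (constant flow): PIP = Vt/C + R·V̇ + PEEP.
Vt/C = PIP − R·V̇ − PEEP = 29.7 − 7.786 − 14 = 7.914 cmH2O.
Vt = C × 7.914 = 53.2 × 7.914 = 421.02 mL.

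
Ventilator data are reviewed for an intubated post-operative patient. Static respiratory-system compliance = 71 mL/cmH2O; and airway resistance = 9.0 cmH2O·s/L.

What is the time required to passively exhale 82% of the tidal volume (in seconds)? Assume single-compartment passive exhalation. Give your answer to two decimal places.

1.10

τ = R × C = 9.0 × 71 mL/cmH2O = 9.0 × 0.071 L/cmH2O = 0.639 s.
Exhaled fraction f = 1 − e^(−t/τ) → t = −τ·ln(1 − f) = −0.639·ln(0.18) = 1.096 s.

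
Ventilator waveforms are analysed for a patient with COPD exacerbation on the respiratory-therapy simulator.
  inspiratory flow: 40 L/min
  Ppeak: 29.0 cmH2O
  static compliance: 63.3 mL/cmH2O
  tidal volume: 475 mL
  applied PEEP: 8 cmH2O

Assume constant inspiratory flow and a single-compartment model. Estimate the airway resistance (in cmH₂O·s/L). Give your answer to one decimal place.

20.2

Flow: 40 L/min ÷ 60 = 0.6667 L/s.
Equation of motion (constant flow): PIP = Vt/C + R·V̇ + PEEP.
R·V̇ = PIP − Vt/C − PEEP = 29.0 − 475/63.3 − 8 = 29.0 − 7.504 − 8 = 13.496 cmH2O.
R = 13.496 / 0.6667 = 20.243 cmH2O·s/L.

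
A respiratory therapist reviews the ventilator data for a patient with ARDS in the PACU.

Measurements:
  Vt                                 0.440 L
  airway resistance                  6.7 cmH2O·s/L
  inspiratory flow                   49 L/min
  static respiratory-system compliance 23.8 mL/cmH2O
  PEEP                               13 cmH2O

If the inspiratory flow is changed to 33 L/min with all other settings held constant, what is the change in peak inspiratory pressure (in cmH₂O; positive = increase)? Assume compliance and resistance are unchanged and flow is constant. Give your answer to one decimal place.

Flow: 49 L/min ÷ 60 = 0.8167 L/s.
New flow: 33 L/min ÷ 60 = 0.55 L/s.
PIP = Vt/C + R·V̇ + PEEP (constant-flow equation of motion).
Only the resistive term changes: ΔPIP = R × ΔV̇ = 6.7 × (0.55 − 0.8167) = 6.7 × -0.2667 = -1.787 cmH2O.

-1.8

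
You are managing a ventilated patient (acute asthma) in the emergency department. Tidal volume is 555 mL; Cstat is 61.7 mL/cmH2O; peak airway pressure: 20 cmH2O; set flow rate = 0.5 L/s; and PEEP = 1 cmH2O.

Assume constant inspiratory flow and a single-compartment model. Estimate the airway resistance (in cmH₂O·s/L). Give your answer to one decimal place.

20.0

Equation of motion (constant flow): PIP = Vt/C + R·V̇ + PEEP.
R·V̇ = PIP − Vt/C − PEEP = 20 − 555/61.7 − 1 = 20 − 8.995 − 1 = 10.005 cmH2O.
R = 10.005 / 0.5 = 20.01 cmH2O·s/L.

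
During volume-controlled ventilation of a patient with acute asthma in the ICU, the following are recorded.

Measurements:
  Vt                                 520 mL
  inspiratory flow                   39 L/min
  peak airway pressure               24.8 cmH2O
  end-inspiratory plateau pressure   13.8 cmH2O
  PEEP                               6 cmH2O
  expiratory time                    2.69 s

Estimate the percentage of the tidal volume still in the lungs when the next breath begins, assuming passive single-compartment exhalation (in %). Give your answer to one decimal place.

9.2

Flow: 39 L/min ÷ 60 = 0.65 L/s.
R = (PIP − Pplat)/V̇ = (24.8 − 13.8) / 0.65 = 11.0/0.65 = 16.923 cmH2O·s/L.
C = Vt/(Pplat − PEEP) = 520.0 / (13.8 − 6) = 520.0/7.8 = 66.667 mL/cmH2O.
τ = R × C = 16.923 × 0.06667 L/cmH2O = 1.128 s.
Fraction remaining at end-expiration = e^(−Te/τ) = e^(−2.69/1.128) = 0.09211 → 9.211%.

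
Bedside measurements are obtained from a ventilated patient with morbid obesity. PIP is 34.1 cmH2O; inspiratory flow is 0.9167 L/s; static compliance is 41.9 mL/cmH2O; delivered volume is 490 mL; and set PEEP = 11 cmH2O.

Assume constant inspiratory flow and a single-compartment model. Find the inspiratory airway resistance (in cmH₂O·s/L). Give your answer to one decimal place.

12.4

Equation of motion (constant flow): PIP = Vt/C + R·V̇ + PEEP.
R·V̇ = PIP − Vt/C − PEEP = 34.1 − 490/41.9 − 11 = 34.1 − 11.695 − 11 = 11.405 cmH2O.
R = 11.405 / 0.9167 = 12.441 cmH2O·s/L.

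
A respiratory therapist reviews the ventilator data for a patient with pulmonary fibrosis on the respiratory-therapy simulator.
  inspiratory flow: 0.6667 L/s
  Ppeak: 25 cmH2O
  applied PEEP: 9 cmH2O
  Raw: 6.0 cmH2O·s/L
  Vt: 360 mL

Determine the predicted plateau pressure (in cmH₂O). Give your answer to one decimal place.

21.0

Pplat = PIP − Raw × flow = 25 − 6.0 × 0.6667 = 25 − 4.0 = 21.0 cmH2O.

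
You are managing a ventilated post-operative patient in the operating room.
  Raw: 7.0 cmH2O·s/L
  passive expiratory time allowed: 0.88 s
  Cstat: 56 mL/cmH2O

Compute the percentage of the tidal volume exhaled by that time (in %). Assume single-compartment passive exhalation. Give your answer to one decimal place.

89.4

τ = R × C = 7.0 × 56 mL/cmH2O = 7.0 × 0.056 L/cmH2O = 0.392 s.
Passive exhalation: V(t)/V₀ = e^(−t/τ) = e^(−0.88/0.392) = 0.1059.
Fraction exhaled = 1 − 0.1059 = 0.8941 → 89.41%.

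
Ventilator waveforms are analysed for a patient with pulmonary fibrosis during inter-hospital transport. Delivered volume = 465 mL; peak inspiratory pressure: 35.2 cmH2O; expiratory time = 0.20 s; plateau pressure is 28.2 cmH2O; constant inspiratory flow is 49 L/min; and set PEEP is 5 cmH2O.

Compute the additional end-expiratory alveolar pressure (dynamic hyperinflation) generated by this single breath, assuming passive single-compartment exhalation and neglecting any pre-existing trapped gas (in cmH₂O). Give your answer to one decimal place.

Flow: 49 L/min ÷ 60 = 0.8167 L/s.
R = (PIP − Pplat)/V̇ = (35.2 − 28.2) / 0.8167 = 7.0/0.8167 = 8.571 cmH2O·s/L.
C = Vt/(Pplat − PEEP) = 465.0 / (28.2 − 5) = 465.0/23.2 = 20.043 mL/cmH2O.
τ = R × C = 8.571 × 0.02004 L/cmH2O = 0.1718 s.
Fraction remaining = e^(−Te/τ) = e^(−0.20/0.1718) = 0.3122; trapped volume = 465.0 × 0.3122 = 145.17 mL.
Additional alveolar pressure from trapping ≈ V_trapped / C = 145.17 / 20.043 = 7.243 cmH2O.

7.2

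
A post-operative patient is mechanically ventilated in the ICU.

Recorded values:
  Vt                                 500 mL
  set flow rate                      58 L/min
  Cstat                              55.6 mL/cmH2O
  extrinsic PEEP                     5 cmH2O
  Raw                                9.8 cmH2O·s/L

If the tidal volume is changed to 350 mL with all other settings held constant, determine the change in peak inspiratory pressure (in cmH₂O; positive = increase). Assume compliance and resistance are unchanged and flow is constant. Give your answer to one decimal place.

PIP = Vt/C + R·V̇ + PEEP (constant-flow equation of motion).
Only the elastic term changes: ΔPIP = ΔVt / C = (350 − 500) / 55.6 = -2.698 cmH2O.

-2.7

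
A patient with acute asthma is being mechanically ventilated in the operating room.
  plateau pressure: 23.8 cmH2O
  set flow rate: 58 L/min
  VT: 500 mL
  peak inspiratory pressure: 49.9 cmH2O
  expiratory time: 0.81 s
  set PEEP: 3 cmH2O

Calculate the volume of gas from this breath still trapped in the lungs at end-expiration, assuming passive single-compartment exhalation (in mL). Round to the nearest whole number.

Flow: 58 L/min ÷ 60 = 0.9667 L/s.
R = (PIP − Pplat)/V̇ = (49.9 − 23.8) / 0.9667 = 26.1/0.9667 = 26.999 cmH2O·s/L.
C = Vt/(Pplat − PEEP) = 500.0 / (23.8 − 3) = 500.0/20.8 = 24.038 mL/cmH2O.
τ = R × C = 26.999 × 0.02404 L/cmH2O = 0.6491 s.
Fraction remaining = e^(−Te/τ) = e^(−0.81/0.6491) = 0.2871.
Trapped volume = 500.0 × 0.2871 = 143.55 mL.

144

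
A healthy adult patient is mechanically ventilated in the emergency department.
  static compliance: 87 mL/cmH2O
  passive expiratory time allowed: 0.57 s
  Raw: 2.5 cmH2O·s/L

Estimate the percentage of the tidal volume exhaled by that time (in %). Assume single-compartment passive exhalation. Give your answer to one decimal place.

92.7

τ = R × C = 2.5 × 87 mL/cmH2O = 2.5 × 0.087 L/cmH2O = 0.2175 s.
Passive exhalation: V(t)/V₀ = e^(−t/τ) = e^(−0.57/0.2175) = 0.07275.
Fraction exhaled = 1 − 0.07275 = 0.9273 → 92.73%.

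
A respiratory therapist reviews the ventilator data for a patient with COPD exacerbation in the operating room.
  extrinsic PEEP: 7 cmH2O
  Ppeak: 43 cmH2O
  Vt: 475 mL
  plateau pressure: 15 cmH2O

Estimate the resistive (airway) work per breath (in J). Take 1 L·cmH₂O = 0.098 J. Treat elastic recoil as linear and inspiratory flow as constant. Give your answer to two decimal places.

With constant inspiratory flow the resistive pressure is constant at PIP − Pplat = 43 − 15 = 28.0 cmH2O, so resistive work = 28.0 × 0.475 = 13.3 L·cmH2O.
× 0.098 J/(L·cmH2O) → 1.303 J.

1.30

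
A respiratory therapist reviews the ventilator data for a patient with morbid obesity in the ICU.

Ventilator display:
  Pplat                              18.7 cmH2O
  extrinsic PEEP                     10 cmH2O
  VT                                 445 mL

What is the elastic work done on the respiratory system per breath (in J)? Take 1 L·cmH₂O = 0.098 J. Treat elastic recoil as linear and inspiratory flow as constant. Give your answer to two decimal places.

Elastic work ≈ ½ × (Pplat − PEEP) × Vt = 0.5 × (18.7 − 10) × 0.445 L = 0.5 × 8.7 × 0.445 = 1.936 L·cmH2O.
× 0.098 J/(L·cmH2O) → 0.1897 J.

0.19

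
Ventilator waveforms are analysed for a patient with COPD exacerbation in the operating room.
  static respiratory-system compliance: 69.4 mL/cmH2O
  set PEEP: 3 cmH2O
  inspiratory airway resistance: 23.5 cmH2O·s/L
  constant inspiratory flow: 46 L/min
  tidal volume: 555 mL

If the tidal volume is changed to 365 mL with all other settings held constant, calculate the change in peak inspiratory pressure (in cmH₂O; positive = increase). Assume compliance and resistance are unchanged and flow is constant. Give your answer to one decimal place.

PIP = Vt/C + R·V̇ + PEEP (constant-flow equation of motion).
Only the elastic term changes: ΔPIP = ΔVt / C = (365 − 555) / 69.4 = -2.738 cmH2O.

-2.7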